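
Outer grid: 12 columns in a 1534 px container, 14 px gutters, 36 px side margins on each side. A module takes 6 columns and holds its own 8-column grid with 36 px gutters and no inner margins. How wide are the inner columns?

Take off 72 px of margins, leaving 1462 px.
1462 − 11·14 = 1308; ÷12 gives c = 109 px.
Span of 6: 6·109 + 5·14 = 654 + 70 = 724 px.
8 columns + 7 gutters: 8d + 7·36 = 724.
8d = 724 − 252 = 472, so d = 59 px.

59 px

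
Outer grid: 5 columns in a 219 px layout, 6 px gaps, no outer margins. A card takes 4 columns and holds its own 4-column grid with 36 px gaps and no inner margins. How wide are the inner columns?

5 columns + 4 gaps: 5c + 4·6 = 219.
5c = 219 − 24 = 195, so c = 39 px.
Span of 4: 4·39 + 3·6 = 156 + 18 = 174 px.
4d + 3·36 = 174 → 4d = 66 → d = 16.5 px.

16.5 px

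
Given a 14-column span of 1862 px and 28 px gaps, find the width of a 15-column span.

1997 px

14 columns + 13 gaps: 14c + 13·28 = 1862.
14c = 1862 − 364 = 1498, so c = 107 px.
15 columns plus 14 gaps: 1605 + 392 = 1997 px.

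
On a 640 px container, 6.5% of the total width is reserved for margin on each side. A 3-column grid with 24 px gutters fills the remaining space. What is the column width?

Margins: 6.5% × 640 = 41.6 px each, so content = 640 − 83.2 = 556.8 px.
556.8 − 2·24 = 508.8; ÷3 gives c = 169.6 px.

169.6 px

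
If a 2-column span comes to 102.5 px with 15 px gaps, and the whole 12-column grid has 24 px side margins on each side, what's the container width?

2 columns + 1 gap: 2c + 1·15 = 102.5.
2c = 102.5 − 15 = 87.5, so c = 43.75 px.
Container = 2·24 + 12·43.75 + 11·15 = 48 + 525 + 165 = 738 px.

738 px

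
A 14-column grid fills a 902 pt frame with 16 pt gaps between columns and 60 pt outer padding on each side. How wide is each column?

Take off 120 pt of margins, leaving 782 pt.
Subtracting 13 gaps of 16 leaves 574 for 14 columns, so c = 41 pt.

41 pt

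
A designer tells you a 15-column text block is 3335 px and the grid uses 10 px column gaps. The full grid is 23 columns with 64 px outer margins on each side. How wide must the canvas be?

5247 px

15 columns + 14 column gaps: 15c + 14·10 = 3335.
15c = 3335 − 140 = 3195, so c = 213 px.
Adding margins, columns and gutters: 128 + 4899 + 220 = 5247 px.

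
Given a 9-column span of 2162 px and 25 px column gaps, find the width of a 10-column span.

Subtracting 8 column gaps of 25 leaves 1962 for 9 columns, so c = 218 px.
10 columns plus 9 column gaps: 2180 + 225 = 2405 px.

2405 px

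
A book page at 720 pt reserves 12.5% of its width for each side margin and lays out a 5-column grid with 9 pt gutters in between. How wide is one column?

Each margin = 12.5% of 720 = 90 pt; content = 720 − 2·90 = 540 pt.
Subtracting 4 gutters of 9 leaves 504 for 5 columns, so c = 100.8 pt.

100.8 pt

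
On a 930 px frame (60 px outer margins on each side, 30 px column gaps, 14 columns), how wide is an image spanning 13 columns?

Subtract both margins: 930 − 2·60 = 810 px.
14c + 13·30 = 810 → 14c = 420 → c = 30 px.
13-column span = 13·30 + 12·30 = 750 px.

750 px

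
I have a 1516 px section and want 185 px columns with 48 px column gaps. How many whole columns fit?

6 columns

Each extra column adds 185 + 48 = 233 px.
(1516 + 48) / 233 = 6.71, so 6 columns fit.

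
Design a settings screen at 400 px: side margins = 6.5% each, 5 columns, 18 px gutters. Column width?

400 × (1 − 2·6.5%) = 400 × 87% = 348 px for the columns.
5 columns + 4 gutters: 5c + 4·18 = 348.
5c = 348 − 72 = 276, so c = 55.2 px.

55.2 px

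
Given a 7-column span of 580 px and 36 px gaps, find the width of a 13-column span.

7c + 6·36 = 580 → 7c = 364 → c = 52 px.
13 columns plus 12 gaps: 676 + 432 = 1108 px.

1108 px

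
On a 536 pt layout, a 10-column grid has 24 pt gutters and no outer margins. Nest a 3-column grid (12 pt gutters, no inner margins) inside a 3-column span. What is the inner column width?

10c + 9·24 = 536 → 10c = 320 → c = 32 pt.
Span of 3: 3·32 + 2·24 = 96 + 48 = 144 pt.
144 − 2·12 = 120; ÷3 gives d = 40 pt.

40 pt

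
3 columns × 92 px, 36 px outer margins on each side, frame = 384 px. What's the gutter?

18 px

Inside the margins: 384 − 72 = 312 px.
3 columns take 3·92 = 276 px; remaining 36 splits into 2 gutters.
g = 36 / 2 = 18 px.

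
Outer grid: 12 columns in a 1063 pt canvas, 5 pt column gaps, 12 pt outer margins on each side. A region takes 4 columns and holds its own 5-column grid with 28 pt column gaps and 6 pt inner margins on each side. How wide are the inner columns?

Subtract both margins: 1063 − 2·12 = 1039 pt.
1039 − 11·5 = 984; ÷12 gives c = 82 pt.
4-column span = 4·82 + 3·5 = 343 pt.
Inner content = 343 − 2·6 = 331 pt.
5d + 4·28 = 331 → 5d = 219 → d = 43.8 pt.

43.8 pt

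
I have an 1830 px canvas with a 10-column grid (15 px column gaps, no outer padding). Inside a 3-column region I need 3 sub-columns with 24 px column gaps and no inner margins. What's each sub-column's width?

1830 − 9·15 = 1695; ÷10 gives c = 169.5 px.
3 columns plus 2 column gaps: 508.5 + 30 = 538.5 px.
3d + 2·24 = 538.5 → 3d = 490.5 → d = 163.5 px.

163.5 px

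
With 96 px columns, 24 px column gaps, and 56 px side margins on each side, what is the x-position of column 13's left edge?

Column 13 starts at margin + 12·(column + gutter) = 56 + 12·120 = 1496 px.

1496 px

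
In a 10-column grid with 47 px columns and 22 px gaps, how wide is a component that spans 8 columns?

530 px

8 columns plus 7 gaps: 376 + 154 = 530 px.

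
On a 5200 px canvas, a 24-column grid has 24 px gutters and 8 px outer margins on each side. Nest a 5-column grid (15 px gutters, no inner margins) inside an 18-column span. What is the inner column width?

Subtract both margins: 5200 − 2·8 = 5184 px.
Subtracting 23 gutters of 24 leaves 4632 for 24 columns, so c = 193 px.
18-column span = 18·193 + 17·24 = 3882 px.
5 columns + 4 gutters: 5d + 4·15 = 3882.
5d = 3882 − 60 = 3822, so d = 764.4 px.

764.4 px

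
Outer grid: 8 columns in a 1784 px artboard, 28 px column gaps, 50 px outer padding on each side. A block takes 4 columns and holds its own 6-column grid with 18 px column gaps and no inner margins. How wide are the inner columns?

123 px

Subtract both margins: 1784 − 2·50 = 1684 px.
Subtracting 7 column gaps of 28 leaves 1488 for 8 columns, so c = 186 px.
4-column span = 4·186 + 3·28 = 828 px.
828 − 5·18 = 738; ÷6 gives d = 123 px.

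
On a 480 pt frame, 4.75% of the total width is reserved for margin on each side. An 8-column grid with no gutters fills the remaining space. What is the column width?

54.3 pt

Each margin = 4.75% of 480 = 22.8 pt; content = 480 − 2·22.8 = 434.4 pt.
With no gutters, each column is 434.4/8 = 54.3 pt.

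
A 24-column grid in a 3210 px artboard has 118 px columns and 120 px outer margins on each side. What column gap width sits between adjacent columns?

6 px

Inside the margins: 3210 − 240 = 2970 px.
Columns use 2832 px, leaving 138 px across 23 column gaps = 6 px each.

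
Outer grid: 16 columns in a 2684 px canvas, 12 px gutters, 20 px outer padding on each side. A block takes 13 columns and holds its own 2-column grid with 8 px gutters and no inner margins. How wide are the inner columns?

Take off 40 px of margins, leaving 2644 px.
2644 − 15·12 = 2464; ÷16 gives c = 154 px.
13-column span = 13·154 + 12·12 = 2146 px.
2d + 1·8 = 2146 → 2d = 2138 → d = 1069 px.

1069 px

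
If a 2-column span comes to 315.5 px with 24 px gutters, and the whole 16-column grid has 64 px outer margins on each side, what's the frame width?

Subtracting 1 gutter of 24 leaves 291.5 for 2 columns, so c = 145.75 px.
Total width: 2·64 + 16·145.75 + 15·24 = 2820 px.

2820 px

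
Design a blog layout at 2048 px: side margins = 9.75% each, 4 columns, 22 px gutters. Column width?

Margins: 9.75% × 2048 = 199.68 px each, so content = 2048 − 399.36 = 1648.64 px.
1648.64 − 3·22 = 1582.64; ÷4 gives c = 395.66 px.

395.66 px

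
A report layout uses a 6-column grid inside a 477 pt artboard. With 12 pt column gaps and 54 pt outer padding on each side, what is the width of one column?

Content width = 477 − 2·54 = 369 pt.
Subtracting 5 column gaps of 12 leaves 309 for 6 columns, so c = 51.5 pt.

51.5 pt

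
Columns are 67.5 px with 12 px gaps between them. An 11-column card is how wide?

11 columns plus 10 gaps: 742.5 + 120 = 862.5 px.

862.5 px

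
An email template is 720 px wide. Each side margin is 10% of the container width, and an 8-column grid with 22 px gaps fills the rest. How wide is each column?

Margins: 10% × 720 = 72 px each, so content = 720 − 144 = 576 px.
576 − 7·22 = 422; ÷8 gives c = 52.75 px.

52.75 px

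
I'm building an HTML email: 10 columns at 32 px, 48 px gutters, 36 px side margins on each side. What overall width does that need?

824 px

Layout = 2·36 + 10·32 + 9·48 = 72 + 320 + 432 = 824 px.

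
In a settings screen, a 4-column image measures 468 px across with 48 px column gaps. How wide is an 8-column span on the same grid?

984 px

Subtracting 3 column gaps of 48 leaves 324 for 4 columns, so c = 81 px.
8 columns plus 7 column gaps: 648 + 336 = 984 px.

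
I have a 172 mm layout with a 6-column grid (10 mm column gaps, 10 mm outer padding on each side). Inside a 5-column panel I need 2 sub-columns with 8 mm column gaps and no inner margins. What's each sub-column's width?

Outer content = 172 − 2·10 = 152 mm.
Subtracting 5 column gaps of 10 leaves 102 for 6 columns, so c = 17 mm.
5-column span = 5·17 + 4·10 = 125 mm.
125 − 1·8 = 117; ÷2 gives d = 58.5 mm.

58.5 mm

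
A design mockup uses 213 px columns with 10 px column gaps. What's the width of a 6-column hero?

1328 px

6-column span = 6·213 + 5·10 = 1328 px.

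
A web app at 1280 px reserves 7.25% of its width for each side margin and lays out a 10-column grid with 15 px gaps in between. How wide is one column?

95.94 px

Margins: 7.25% × 1280 = 92.8 px each, so content = 1280 − 185.6 = 1094.4 px.
1094.4 − 9·15 = 959.4; ÷10 gives c = 95.94 px.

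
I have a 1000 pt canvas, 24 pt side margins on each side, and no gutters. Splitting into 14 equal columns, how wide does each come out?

Subtract both margins: 1000 − 2·24 = 952 pt.
14c = 952 → c = 68 pt.

68 pt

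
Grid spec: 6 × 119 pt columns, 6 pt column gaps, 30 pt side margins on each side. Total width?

Total width: 2·30 + 6·119 + 5·6 = 804 pt.

804 pt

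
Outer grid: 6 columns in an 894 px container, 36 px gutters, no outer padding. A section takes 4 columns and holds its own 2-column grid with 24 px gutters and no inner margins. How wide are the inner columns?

6 columns + 5 gutters: 6c + 5·36 = 894.
6c = 894 − 180 = 714, so c = 119 px.
Span of 4: 4·119 + 3·36 = 476 + 108 = 584 px.
2 columns + 1 gutter: 2d + 1·24 = 584.
2d = 584 − 24 = 560, so d = 280 px.

280 px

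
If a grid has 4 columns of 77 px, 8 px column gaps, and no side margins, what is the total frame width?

332 px

Frame = 4·77 + 3·8 = 308 + 24 = 332 px.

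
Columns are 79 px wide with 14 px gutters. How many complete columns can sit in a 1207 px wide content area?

13 columns: 13·79 + 12·14 = 1195 px ≤ 1207.
14 columns: 1288 px > 1207. So 13.

13 columns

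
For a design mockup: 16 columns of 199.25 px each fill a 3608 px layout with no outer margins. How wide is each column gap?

16·199.25 + 15g = 3608 → 15g = 420 → g = 28 px.

28 px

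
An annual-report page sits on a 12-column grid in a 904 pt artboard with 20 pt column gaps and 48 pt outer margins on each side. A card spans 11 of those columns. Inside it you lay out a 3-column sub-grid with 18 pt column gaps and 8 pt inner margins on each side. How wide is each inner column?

Take off 96 pt of margins, leaving 808 pt.
Subtracting 11 column gaps of 20 leaves 588 for 12 columns, so c = 49 pt.
11 columns plus 10 column gaps: 539 + 200 = 739 pt.
Inner content = 739 − 2·8 = 723 pt.
Subtracting 2 column gaps of 18 leaves 687 for 3 columns, so d = 229 pt.

229 pt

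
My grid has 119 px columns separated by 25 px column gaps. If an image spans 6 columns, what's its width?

Span of 6: 6·119 + 5·25 = 714 + 125 = 839 px.

839 px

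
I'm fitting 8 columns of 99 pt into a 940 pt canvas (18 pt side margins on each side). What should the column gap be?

Take off 36 pt of margins, leaving 904 pt.
Columns use 792 pt, leaving 112 pt across 7 column gaps = 16 pt each.

16 pt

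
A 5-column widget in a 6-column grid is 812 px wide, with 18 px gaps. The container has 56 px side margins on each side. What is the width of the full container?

1090 px

5c + 4·18 = 812 → 5c = 740 → c = 148 px.
Container = 2·56 + 6·148 + 5·18 = 112 + 888 + 90 = 1090 px.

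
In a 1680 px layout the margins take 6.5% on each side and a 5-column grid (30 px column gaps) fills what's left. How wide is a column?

268.32 px

Margins: 6.5% × 1680 = 109.2 px each, so content = 1680 − 218.4 = 1461.6 px.
5 columns + 4 column gaps: 5c + 4·30 = 1461.6.
5c = 1461.6 − 120 = 1341.6, so c = 268.32 px.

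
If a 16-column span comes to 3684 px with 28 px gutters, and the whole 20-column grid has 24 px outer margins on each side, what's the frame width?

4660 px

16 columns + 15 gutters: 16c + 15·28 = 3684.
16c = 3684 − 420 = 3264, so c = 204 px.
Frame = 2·24 + 20·204 + 19·28 = 48 + 4080 + 532 = 4660 px.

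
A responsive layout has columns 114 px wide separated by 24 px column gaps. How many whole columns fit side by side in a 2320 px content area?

Each extra column adds 114 + 24 = 138 px.
(2320 + 24) / 138 = 16.99, so 16 columns fit.

16 columns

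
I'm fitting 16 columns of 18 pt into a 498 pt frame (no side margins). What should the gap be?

Columns use 288 pt, leaving 210 pt across 15 gaps = 14 pt each.

14 pt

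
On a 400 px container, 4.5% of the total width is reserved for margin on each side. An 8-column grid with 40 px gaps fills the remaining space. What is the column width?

10.5 px

400 × (1 − 2·4.5%) = 400 × 91% = 364 px for the columns.
8 columns + 7 gaps: 8c + 7·40 = 364.
8c = 364 − 280 = 84, so c = 10.5 px.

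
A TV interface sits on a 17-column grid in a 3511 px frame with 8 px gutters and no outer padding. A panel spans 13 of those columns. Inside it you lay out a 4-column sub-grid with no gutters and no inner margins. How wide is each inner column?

Subtracting 16 gutters of 8 leaves 3383 for 17 columns, so c = 199 px.
13 columns plus 12 gutters: 2587 + 96 = 2683 px.
With no gutters, each column is 2683/4 = 670.75 px.

670.75 px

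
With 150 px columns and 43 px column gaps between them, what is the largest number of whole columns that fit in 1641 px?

8 columns

k columns need k·150 + (k−1)·43 = k·193 − 43.
k·193 − 43 ≤ 1641 → k ≤ 1684 / 193 ≈ 8.73, so k = 8.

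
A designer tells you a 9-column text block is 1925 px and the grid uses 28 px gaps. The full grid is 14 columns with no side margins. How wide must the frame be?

3010 px

1925 − 8·28 = 1701; ÷9 gives c = 189 px.
Total width: 14·189 + 13·28 = 3010 px.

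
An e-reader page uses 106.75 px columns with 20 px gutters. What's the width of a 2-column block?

2 columns plus 1 gutter: 213.5 + 20 = 233.5 px.

233.5 px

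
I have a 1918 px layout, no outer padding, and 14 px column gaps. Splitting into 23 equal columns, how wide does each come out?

Subtracting 22 column gaps of 14 leaves 1610 for 23 columns, so c = 70 px.

70 px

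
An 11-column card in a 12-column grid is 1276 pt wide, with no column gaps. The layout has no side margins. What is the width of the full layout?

11c = 1276 → c = 116 pt.
Summing: 1392 = 1392 pt.

1392 pt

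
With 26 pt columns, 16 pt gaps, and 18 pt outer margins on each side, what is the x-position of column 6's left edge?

228 pt

Each column+gutter stride is 42 pt; 5 of them past the 18 pt margin is 18 + 210 = 228 pt.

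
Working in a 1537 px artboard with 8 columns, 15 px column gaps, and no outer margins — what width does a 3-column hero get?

1537 − 7·15 = 1432; ÷8 gives c = 179 px.
3 columns plus 2 column gaps: 537 + 30 = 567 px.

567 px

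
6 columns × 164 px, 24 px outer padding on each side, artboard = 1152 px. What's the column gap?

Content width = 1152 − 2·24 = 1104 px.
Columns use 984 px, leaving 120 px across 5 column gaps = 24 px each.

24 px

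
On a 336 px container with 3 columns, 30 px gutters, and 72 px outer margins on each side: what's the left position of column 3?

220 px

Subtract both margins: 336 − 2·72 = 192 px.
3 columns + 2 gutters: 3c + 2·30 = 192.
3c = 192 − 60 = 132, so c = 44 px.
Each column+gutter stride is 74 px; 2 of them past the 72 px margin is 72 + 148 = 220 px.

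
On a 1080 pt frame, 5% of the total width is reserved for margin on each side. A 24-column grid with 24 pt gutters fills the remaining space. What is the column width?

17.5 pt

Each margin = 5% of 1080 = 54 pt; content = 1080 − 2·54 = 972 pt.
24c + 23·24 = 972 → 24c = 420 → c = 17.5 pt.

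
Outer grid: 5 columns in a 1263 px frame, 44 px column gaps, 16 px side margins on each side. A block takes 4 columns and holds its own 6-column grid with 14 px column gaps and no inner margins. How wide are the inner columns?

Inside the margins: 1263 − 32 = 1231 px.
5c + 4·44 = 1231 → 5c = 1055 → c = 211 px.
Span of 4: 4·211 + 3·44 = 844 + 132 = 976 px.
6d + 5·14 = 976 → 6d = 906 → d = 151 px.

151 px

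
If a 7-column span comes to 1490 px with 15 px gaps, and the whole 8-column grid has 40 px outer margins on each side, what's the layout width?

Subtracting 6 gaps of 15 leaves 1400 for 7 columns, so c = 200 px.
Layout = 2·40 + 8·200 + 7·15 = 80 + 1600 + 105 = 1785 px.

1785 px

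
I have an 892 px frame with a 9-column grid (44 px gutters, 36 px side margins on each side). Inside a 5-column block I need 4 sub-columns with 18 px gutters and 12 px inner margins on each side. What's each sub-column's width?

89.5 px

Take off 72 px of margins, leaving 820 px.
Subtracting 8 gutters of 44 leaves 468 for 9 columns, so c = 52 px.
5 columns plus 4 gutters: 260 + 176 = 436 px.
Inner content = 436 − 2·12 = 412 px.
4d + 3·18 = 412 → 4d = 358 → d = 89.5 px.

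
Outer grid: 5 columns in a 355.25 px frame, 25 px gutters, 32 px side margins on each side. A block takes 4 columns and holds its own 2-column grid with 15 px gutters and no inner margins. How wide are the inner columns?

Subtract both margins: 355.25 − 2·32 = 291.25 px.
Subtracting 4 gutters of 25 leaves 191.25 for 5 columns, so c = 38.25 px.
4-column span = 4·38.25 + 3·25 = 228 px.
2d + 1·15 = 228 → 2d = 213 → d = 106.5 px.

106.5 px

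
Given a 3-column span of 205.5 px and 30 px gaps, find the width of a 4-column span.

Subtracting 2 gaps of 30 leaves 145.5 for 3 columns, so c = 48.5 px.
4 columns plus 3 gaps: 194 + 90 = 284 px.

284 px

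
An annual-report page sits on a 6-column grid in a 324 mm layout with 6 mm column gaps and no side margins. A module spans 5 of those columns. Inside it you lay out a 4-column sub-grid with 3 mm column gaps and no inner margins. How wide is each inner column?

65 mm

6c + 5·6 = 324 → 6c = 294 → c = 49 mm.
5-column span = 5·49 + 4·6 = 269 mm.
4 columns + 3 column gaps: 4d + 3·3 = 269.
4d = 269 − 9 = 260, so d = 65 mm.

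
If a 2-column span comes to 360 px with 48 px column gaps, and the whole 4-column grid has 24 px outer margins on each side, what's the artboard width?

816 px

2c + 1·48 = 360 → 2c = 312 → c = 156 px.
Total width: 2·24 + 4·156 + 3·48 = 816 px.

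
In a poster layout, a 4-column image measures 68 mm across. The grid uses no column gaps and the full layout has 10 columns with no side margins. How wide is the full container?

170 mm

68 / 4 = 17 mm per column.
Total width: 10·17 = 170 mm.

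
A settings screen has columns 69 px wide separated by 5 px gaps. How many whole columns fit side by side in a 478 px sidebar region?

6 columns

Each extra column adds 69 + 5 = 74 px.
(478 + 5) / 74 = 6.53, so 6 columns fit.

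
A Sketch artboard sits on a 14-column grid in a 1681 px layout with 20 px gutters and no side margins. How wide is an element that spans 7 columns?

14c + 13·20 = 1681 → 14c = 1421 → c = 101.5 px.
Span of 7: 7·101.5 + 6·20 = 710.5 + 120 = 830.5 px.

830.5 px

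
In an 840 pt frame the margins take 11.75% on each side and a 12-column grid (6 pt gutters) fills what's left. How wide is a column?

840 × (1 − 2·11.75%) = 840 × 76.5% = 642.6 pt for the columns.
12 columns + 11 gutters: 12c + 11·6 = 642.6.
12c = 642.6 − 66 = 576.6, so c = 48.05 pt.

48.05 pt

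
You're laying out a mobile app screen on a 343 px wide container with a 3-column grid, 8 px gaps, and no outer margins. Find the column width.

343 − 2·8 = 327; ÷3 gives c = 109 px.

109 px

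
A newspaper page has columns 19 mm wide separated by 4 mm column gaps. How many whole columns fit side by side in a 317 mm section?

13 columns

13 columns: 13·19 + 12·4 = 295 mm ≤ 317.
14 columns: 318 mm > 317. So 13.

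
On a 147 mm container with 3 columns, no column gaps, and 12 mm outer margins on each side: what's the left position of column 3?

94 mm

Content = 147 − 2·12 = 123 mm.
With no column gaps, each column is 123/3 = 41 mm.
Column 3 starts at margin + 2·(column + gutter) = 12 + 2·41 = 94 mm.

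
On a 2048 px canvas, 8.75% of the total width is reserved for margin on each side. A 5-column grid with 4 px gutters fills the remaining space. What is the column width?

334.72 px

Each margin = 8.75% of 2048 = 179.2 px; content = 2048 − 2·179.2 = 1689.6 px.
1689.6 − 4·4 = 1673.6; ÷5 gives c = 334.72 px.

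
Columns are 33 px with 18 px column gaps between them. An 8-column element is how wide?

390 px

Span of 8: 8·33 + 7·18 = 264 + 126 = 390 px.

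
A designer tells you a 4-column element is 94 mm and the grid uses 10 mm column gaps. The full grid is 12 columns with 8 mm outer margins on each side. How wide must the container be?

94 − 3·10 = 64; ÷4 gives c = 16 mm.
Container = 2·8 + 12·16 + 11·10 = 16 + 192 + 110 = 318 mm.

318 mm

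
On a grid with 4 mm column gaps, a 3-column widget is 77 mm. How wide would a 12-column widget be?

320 mm

77 − 2·4 = 69; ÷3 gives c = 23 mm.
12-column span = 12·23 + 11·4 = 320 mm.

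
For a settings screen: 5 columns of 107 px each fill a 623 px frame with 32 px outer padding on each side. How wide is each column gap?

6 px

Content width = 623 − 2·32 = 559 px.
5·107 + 4g = 559 → 4g = 24 → g = 6 px.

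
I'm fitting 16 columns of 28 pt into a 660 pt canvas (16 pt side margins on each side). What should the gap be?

12 pt

Take off 32 pt of margins, leaving 628 pt.
16 columns take 16·28 = 448 pt; remaining 180 splits into 15 gaps.
g = 180 / 15 = 12 pt.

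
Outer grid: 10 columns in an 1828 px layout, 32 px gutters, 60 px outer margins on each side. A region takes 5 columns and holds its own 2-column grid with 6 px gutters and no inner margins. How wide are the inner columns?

416 px

Outer content = 1828 − 2·60 = 1708 px.
Subtracting 9 gutters of 32 leaves 1420 for 10 columns, so c = 142 px.
Span of 5: 5·142 + 4·32 = 710 + 128 = 838 px.
2d + 1·6 = 838 → 2d = 832 → d = 416 px.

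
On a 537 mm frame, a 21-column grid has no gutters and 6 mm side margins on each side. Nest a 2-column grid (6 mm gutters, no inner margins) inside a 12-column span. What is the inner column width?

147 mm

Subtract both margins: 537 − 2·6 = 525 mm.
21c = 525 → c = 25 mm.
With no gutters, 12 columns span 12·25 = 300 mm.
2d + 1·6 = 300 → 2d = 294 → d = 147 mm.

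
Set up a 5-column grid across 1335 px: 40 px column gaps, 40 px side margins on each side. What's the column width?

219 px

Content width = 1335 − 2·40 = 1255 px.
1255 − 4·40 = 1095; ÷5 gives c = 219 px.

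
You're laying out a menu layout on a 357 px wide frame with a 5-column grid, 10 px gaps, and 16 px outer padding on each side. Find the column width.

Subtract both margins: 357 − 2·16 = 325 px.
5c + 4·10 = 325 → 5c = 285 → c = 57 px.

57 px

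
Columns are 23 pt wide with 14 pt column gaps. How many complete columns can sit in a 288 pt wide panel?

k columns need k·23 + (k−1)·14 = k·37 − 14.
k·37 − 14 ≤ 288 → k ≤ 302 / 37 ≈ 8.16, so k = 8.

8 columns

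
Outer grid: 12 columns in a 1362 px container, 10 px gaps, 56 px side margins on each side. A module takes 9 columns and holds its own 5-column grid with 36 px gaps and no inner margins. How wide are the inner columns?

Subtract both margins: 1362 − 2·56 = 1250 px.
12 columns + 11 gaps: 12c + 11·10 = 1250.
12c = 1250 − 110 = 1140, so c = 95 px.
Span of 9: 9·95 + 8·10 = 855 + 80 = 935 px.
5d + 4·36 = 935 → 5d = 791 → d = 158.2 px.

158.2 px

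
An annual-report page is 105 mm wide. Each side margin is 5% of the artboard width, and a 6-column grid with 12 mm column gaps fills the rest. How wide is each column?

Each margin = 5% of 105 = 5.25 mm; content = 105 − 2·5.25 = 94.5 mm.
6c + 5·12 = 94.5 → 6c = 34.5 → c = 5.75 mm.

5.75 mm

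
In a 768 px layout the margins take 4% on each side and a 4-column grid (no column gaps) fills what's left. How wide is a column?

Each margin = 4% of 768 = 30.72 px; content = 768 − 2·30.72 = 706.56 px.
4c = 706.56 → c = 176.64 px.

176.64 px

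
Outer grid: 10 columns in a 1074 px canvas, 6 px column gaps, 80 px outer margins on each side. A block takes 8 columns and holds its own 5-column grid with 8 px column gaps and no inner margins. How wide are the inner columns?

139.6 px

Take off 160 px of margins, leaving 914 px.
914 − 9·6 = 860; ÷10 gives c = 86 px.
8-column span = 8·86 + 7·6 = 730 px.
5 columns + 4 column gaps: 5d + 4·8 = 730.
5d = 730 − 32 = 698, so d = 139.6 px.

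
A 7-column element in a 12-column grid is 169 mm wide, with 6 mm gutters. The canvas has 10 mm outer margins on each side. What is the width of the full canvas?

314 mm

169 − 6·6 = 133; ÷7 gives c = 19 mm.
Canvas = 2·10 + 12·19 + 11·6 = 20 + 228 + 66 = 314 mm.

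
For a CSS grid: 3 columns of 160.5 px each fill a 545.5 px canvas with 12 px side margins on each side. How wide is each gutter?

Take off 24 px of margins, leaving 521.5 px.
3·160.5 + 2g = 521.5 → 2g = 40 → g = 20 px.

20 px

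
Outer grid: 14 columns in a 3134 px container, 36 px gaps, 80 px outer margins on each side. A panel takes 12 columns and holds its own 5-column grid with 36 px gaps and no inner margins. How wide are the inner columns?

480 px

Subtract both margins: 3134 − 2·80 = 2974 px.
Subtracting 13 gaps of 36 leaves 2506 for 14 columns, so c = 179 px.
12 columns plus 11 gaps: 2148 + 396 = 2544 px.
5d + 4·36 = 2544 → 5d = 2400 → d = 480 px.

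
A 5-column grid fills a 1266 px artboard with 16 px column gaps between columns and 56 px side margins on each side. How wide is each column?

218 px

Content width = 1266 − 2·56 = 1154 px.
1154 − 4·16 = 1090; ÷5 gives c = 218 px.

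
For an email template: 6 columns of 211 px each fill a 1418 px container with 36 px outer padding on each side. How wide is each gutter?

16 px

Subtract both margins: 1418 − 2·36 = 1346 px.
6 columns take 6·211 = 1266 px; remaining 80 splits into 5 gutters.
g = 80 / 5 = 16 px.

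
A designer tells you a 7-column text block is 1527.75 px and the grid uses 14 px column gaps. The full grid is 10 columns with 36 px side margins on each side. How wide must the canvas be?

7 columns + 6 column gaps: 7c + 6·14 = 1527.75.
7c = 1527.75 − 84 = 1443.75, so c = 206.25 px.
Total width: 2·36 + 10·206.25 + 9·14 = 2260.5 px.

2260.5 px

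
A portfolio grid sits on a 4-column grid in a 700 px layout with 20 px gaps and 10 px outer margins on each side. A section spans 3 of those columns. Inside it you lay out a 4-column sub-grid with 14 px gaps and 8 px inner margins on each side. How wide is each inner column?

Inside the margins: 700 − 20 = 680 px.
4c + 3·20 = 680 → 4c = 620 → c = 155 px.
3-column span = 3·155 + 2·20 = 505 px.
Inner content = 505 − 2·8 = 489 px.
Subtracting 3 gaps of 14 leaves 447 for 4 columns, so d = 111.75 px.

111.75 px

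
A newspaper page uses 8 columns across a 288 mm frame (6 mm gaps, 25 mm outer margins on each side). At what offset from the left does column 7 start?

208 mm

Inside the margins: 288 − 50 = 238 mm.
238 − 7·6 = 196; ÷8 gives c = 24.5 mm.
Before column 7: the margin + 6 columns + 6 gaps.
Offset = 25 + 6·(24.5 + 6) = 25 + 183 = 208 mm.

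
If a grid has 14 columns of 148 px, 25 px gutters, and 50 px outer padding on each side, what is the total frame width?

Total width: 2·50 + 14·148 + 13·25 = 2497 px.

2497 px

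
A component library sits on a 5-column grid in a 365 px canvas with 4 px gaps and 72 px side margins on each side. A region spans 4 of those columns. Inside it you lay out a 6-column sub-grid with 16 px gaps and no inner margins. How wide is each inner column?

Subtract both margins: 365 − 2·72 = 221 px.
5 columns + 4 gaps: 5c + 4·4 = 221.
5c = 221 − 16 = 205, so c = 41 px.
Span of 4: 4·41 + 3·4 = 164 + 12 = 176 px.
6 columns + 5 gaps: 6d + 5·16 = 176.
6d = 176 − 80 = 96, so d = 16 px.

16 px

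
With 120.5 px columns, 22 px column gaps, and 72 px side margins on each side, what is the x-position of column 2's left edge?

214.5 px

Column 2 starts at margin + 1·(column + gutter) = 72 + 1·142.5 = 214.5 px.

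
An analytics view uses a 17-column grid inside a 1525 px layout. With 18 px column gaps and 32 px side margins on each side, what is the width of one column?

69 px

Inside the margins: 1525 − 64 = 1461 px.
17c + 16·18 = 1461 → 17c = 1173 → c = 69 px.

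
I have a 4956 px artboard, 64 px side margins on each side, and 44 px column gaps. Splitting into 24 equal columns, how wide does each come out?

159 px

Inside the margins: 4956 − 128 = 4828 px.
Subtracting 23 column gaps of 44 leaves 3816 for 24 columns, so c = 159 px.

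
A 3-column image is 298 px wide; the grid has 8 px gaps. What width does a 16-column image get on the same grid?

1624 px

3 columns + 2 gaps: 3c + 2·8 = 298.
3c = 298 − 16 = 282, so c = 94 px.
Span of 16: 16·94 + 15·8 = 1504 + 120 = 1624 px.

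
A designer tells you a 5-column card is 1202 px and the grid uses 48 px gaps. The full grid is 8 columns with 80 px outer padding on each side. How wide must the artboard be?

2112 px

Subtracting 4 gaps of 48 leaves 1010 for 5 columns, so c = 202 px.
Adding margins, columns and gutters: 160 + 1616 + 336 = 2112 px.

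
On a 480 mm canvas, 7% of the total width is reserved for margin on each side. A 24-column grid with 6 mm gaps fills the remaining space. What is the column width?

11.45 mm

Margins: 7% × 480 = 33.6 mm each, so content = 480 − 67.2 = 412.8 mm.
24 columns + 23 gaps: 24c + 23·6 = 412.8.
24c = 412.8 − 138 = 274.8, so c = 11.45 mm.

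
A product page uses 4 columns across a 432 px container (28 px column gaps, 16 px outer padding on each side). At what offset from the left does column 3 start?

Take off 32 px of margins, leaving 400 px.
400 − 3·28 = 316; ÷4 gives c = 79 px.
Column 3 starts at margin + 2·(column + gutter) = 16 + 2·107 = 230 px.

230 px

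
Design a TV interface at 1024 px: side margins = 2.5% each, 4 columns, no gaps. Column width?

1024 × (1 − 2·2.5%) = 1024 × 95% = 972.8 px for the columns.
972.8 / 4 = 243.2 px per column.

243.2 px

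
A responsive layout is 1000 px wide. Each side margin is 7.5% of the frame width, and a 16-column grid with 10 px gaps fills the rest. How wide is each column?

1000 × (1 − 2·7.5%) = 1000 × 85% = 850 px for the columns.
16 columns + 15 gaps: 16c + 15·10 = 850.
16c = 850 − 150 = 700, so c = 43.75 px.

43.75 px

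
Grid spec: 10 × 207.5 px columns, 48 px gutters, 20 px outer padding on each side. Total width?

Adding margins, columns and gutters: 40 + 2075 + 432 = 2547 px.

2547 px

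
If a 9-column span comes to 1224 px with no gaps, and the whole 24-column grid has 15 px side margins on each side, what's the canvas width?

3294 px

With no gaps, each column is 1224/9 = 136 px.
Total width: 2·15 + 24·136 = 3294 px.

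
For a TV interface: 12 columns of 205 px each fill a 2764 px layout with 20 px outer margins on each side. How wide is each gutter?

24 px

Subtract both margins: 2764 − 2·20 = 2724 px.
12·205 + 11g = 2724 → 11g = 264 → g = 24 px.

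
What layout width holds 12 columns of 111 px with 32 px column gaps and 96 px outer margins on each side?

Total width: 2·96 + 12·111 + 11·32 = 1876 px.

1876 px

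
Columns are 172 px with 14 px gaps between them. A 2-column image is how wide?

358 px

2-column span = 2·172 + 1·14 = 358 px.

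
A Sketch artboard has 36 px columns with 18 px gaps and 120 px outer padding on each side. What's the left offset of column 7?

444 px

Each column+gutter stride is 54 px; 6 of them past the 120 px margin is 120 + 324 = 444 px.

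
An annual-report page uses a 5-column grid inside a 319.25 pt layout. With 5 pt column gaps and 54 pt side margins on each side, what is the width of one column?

Subtract both margins: 319.25 − 2·54 = 211.25 pt.
5c + 4·5 = 211.25 → 5c = 191.25 → c = 38.25 pt.

38.25 pt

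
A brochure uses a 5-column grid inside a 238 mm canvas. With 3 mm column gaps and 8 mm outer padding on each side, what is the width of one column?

Take off 16 mm of margins, leaving 222 mm.
5c + 4·3 = 222 → 5c = 210 → c = 42 mm.

42 mm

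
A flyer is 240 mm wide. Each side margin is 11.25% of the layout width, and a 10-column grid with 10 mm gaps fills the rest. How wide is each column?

9.6 mm

Each margin = 11.25% of 240 = 27 mm; content = 240 − 2·27 = 186 mm.
10c + 9·10 = 186 → 10c = 96 → c = 9.6 mm.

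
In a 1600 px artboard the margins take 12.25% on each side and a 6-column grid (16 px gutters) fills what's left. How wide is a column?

188 px

Margins: 12.25% × 1600 = 196 px each, so content = 1600 − 392 = 1208 px.
6 columns + 5 gutters: 6c + 5·16 = 1208.
6c = 1208 − 80 = 1128, so c = 188 px.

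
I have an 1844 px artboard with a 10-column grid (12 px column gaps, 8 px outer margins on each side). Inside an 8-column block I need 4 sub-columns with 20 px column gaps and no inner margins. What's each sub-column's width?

Outer content = 1844 − 2·8 = 1828 px.
1828 − 9·12 = 1720; ÷10 gives c = 172 px.
8 columns plus 7 column gaps: 1376 + 84 = 1460 px.
4 columns + 3 column gaps: 4d + 3·20 = 1460.
4d = 1460 − 60 = 1400, so d = 350 px.

350 px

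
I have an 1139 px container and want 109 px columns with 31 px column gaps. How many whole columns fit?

8 columns

k columns need k·109 + (k−1)·31 = k·140 − 31.
k·140 − 31 ≤ 1139 → k ≤ 1170 / 140 ≈ 8.36, so k = 8.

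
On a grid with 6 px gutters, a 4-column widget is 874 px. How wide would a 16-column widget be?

3514 px

4c + 3·6 = 874 → 4c = 856 → c = 214 px.
16-column span = 16·214 + 15·6 = 3514 px.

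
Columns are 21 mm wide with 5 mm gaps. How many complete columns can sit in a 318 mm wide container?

12 columns: 12·21 + 11·5 = 307 mm ≤ 318.
13 columns: 333 mm > 318. So 12.

12 columns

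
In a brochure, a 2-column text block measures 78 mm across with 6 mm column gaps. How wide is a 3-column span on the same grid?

78 − 1·6 = 72; ÷2 gives c = 36 mm.
3-column span = 3·36 + 2·6 = 120 mm.

120 mm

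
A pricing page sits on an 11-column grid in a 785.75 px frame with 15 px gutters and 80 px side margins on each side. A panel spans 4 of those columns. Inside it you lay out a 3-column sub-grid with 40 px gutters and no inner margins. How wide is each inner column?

Inside the margins: 785.75 − 160 = 625.75 px.
625.75 − 10·15 = 475.75; ÷11 gives c = 43.25 px.
Span of 4: 4·43.25 + 3·15 = 173 + 45 = 218 px.
218 − 2·40 = 138; ÷3 gives d = 46 px.

46 px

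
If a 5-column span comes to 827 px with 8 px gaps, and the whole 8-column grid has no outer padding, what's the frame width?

1328 px

827 − 4·8 = 795; ÷5 gives c = 159 px.
Frame = 8·159 + 7·8 = 1272 + 56 = 1328 px.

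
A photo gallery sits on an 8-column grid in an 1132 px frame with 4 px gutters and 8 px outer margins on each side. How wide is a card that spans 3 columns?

416 px

Take off 16 px of margins, leaving 1116 px.
Subtracting 7 gutters of 4 leaves 1088 for 8 columns, so c = 136 px.
Span of 3: 3·136 + 2·4 = 408 + 8 = 416 px.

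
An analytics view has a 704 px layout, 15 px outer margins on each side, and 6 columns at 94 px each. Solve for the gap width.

22 px

Inside the margins: 704 − 30 = 674 px.
6 columns take 6·94 = 564 px; remaining 110 splits into 5 gaps.
g = 110 / 5 = 22 px.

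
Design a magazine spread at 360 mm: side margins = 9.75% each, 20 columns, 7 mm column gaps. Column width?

7.84 mm

Margins: 9.75% × 360 = 35.1 mm each, so content = 360 − 70.2 = 289.8 mm.
20c + 19·7 = 289.8 → 20c = 156.8 → c = 7.84 mm.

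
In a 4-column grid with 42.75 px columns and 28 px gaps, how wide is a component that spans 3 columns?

184.25 px

Span of 3: 3·42.75 + 2·28 = 128.25 + 56 = 184.25 px.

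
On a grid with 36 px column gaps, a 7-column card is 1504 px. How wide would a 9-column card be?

1944 px

7c + 6·36 = 1504 → 7c = 1288 → c = 184 px.
Span of 9: 9·184 + 8·36 = 1656 + 288 = 1944 px.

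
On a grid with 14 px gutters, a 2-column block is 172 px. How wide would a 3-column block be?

172 − 1·14 = 158; ÷2 gives c = 79 px.
Span of 3: 3·79 + 2·14 = 237 + 28 = 265 px.

265 px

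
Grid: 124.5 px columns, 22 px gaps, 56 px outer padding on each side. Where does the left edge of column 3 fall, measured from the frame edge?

Column 3 starts at margin + 2·(column + gutter) = 56 + 2·146.5 = 349 px.

349 px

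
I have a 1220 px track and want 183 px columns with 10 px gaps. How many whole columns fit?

Each extra column adds 183 + 10 = 193 px.
(1220 + 10) / 193 = 6.37, so 6 columns fit.

6 columns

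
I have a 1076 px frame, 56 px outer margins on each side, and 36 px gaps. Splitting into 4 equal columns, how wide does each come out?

Inside the margins: 1076 − 112 = 964 px.
Subtracting 3 gaps of 36 leaves 856 for 4 columns, so c = 214 px.

214 px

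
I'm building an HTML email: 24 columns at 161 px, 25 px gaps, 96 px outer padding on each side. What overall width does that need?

Canvas = 2·96 + 24·161 + 23·25 = 192 + 3864 + 575 = 4631 px.

4631 px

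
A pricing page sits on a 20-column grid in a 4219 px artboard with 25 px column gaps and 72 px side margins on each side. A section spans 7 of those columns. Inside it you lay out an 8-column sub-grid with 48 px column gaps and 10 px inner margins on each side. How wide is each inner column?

Subtract both margins: 4219 − 2·72 = 4075 px.
20c + 19·25 = 4075 → 20c = 3600 → c = 180 px.
7-column span = 7·180 + 6·25 = 1410 px.
Inner content = 1410 − 2·10 = 1390 px.
Subtracting 7 column gaps of 48 leaves 1054 for 8 columns, so d = 131.75 px.

131.75 px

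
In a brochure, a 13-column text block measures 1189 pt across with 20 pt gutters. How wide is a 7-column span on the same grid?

13 columns + 12 gutters: 13c + 12·20 = 1189.
13c = 1189 − 240 = 949, so c = 73 pt.
7 columns plus 6 gutters: 511 + 120 = 631 pt.

631 pt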